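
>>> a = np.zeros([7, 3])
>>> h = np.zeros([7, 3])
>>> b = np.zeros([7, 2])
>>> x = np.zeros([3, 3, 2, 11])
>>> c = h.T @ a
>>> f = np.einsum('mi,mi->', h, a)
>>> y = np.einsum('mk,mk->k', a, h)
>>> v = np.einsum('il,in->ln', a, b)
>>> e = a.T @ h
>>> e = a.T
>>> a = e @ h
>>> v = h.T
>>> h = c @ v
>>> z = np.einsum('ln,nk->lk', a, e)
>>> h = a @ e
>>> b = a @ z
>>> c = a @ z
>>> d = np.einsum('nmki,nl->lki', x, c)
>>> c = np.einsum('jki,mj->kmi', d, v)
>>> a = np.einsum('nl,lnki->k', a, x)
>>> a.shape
(2,)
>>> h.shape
(3, 7)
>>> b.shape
(3, 7)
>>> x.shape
(3, 3, 2, 11)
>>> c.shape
(2, 3, 11)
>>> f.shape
()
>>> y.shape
(3,)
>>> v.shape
(3, 7)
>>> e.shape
(3, 7)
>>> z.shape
(3, 7)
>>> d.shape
(7, 2, 11)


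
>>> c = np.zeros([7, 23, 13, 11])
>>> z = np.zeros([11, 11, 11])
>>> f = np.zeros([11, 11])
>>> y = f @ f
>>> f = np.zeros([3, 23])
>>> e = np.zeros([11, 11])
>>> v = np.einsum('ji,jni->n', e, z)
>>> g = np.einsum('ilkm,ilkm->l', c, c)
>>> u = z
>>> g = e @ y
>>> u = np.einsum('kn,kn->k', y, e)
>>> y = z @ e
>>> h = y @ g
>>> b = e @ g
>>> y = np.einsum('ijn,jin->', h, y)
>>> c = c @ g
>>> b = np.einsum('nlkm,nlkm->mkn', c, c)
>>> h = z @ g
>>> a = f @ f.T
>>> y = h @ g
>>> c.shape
(7, 23, 13, 11)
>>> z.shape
(11, 11, 11)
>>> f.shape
(3, 23)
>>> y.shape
(11, 11, 11)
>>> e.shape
(11, 11)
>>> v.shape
(11,)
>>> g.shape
(11, 11)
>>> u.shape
(11,)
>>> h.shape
(11, 11, 11)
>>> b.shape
(11, 13, 7)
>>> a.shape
(3, 3)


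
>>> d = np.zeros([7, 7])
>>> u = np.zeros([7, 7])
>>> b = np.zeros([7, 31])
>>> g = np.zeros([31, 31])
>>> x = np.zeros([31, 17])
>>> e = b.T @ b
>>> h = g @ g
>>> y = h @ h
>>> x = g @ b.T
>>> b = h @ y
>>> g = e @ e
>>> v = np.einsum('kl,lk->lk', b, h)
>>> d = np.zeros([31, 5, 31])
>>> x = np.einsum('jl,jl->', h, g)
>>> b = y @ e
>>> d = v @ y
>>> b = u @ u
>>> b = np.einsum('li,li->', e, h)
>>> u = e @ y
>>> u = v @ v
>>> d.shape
(31, 31)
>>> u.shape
(31, 31)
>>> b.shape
()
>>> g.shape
(31, 31)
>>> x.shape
()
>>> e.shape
(31, 31)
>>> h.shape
(31, 31)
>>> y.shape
(31, 31)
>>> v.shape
(31, 31)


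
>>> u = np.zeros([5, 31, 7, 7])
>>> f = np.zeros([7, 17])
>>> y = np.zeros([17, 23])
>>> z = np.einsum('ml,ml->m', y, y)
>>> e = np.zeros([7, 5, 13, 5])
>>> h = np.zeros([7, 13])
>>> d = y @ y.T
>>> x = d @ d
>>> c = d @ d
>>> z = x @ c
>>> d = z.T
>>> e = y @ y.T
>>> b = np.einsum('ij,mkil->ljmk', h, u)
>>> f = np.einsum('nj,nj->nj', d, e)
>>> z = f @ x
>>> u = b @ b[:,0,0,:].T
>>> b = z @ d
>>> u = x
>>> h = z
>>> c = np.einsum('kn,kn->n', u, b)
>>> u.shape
(17, 17)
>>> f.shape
(17, 17)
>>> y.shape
(17, 23)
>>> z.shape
(17, 17)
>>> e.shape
(17, 17)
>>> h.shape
(17, 17)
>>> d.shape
(17, 17)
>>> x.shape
(17, 17)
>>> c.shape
(17,)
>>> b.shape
(17, 17)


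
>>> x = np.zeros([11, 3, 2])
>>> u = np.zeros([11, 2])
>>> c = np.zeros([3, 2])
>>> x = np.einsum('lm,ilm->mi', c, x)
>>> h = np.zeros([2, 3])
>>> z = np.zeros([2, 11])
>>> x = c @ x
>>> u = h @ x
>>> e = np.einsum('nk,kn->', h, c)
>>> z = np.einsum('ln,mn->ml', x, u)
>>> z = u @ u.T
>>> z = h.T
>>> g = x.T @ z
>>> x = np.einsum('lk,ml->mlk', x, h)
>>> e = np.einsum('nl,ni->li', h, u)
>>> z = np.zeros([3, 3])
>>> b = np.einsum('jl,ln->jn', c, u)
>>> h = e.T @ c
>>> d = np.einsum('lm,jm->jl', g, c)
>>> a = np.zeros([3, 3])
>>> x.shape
(2, 3, 11)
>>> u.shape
(2, 11)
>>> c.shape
(3, 2)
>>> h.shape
(11, 2)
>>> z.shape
(3, 3)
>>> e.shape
(3, 11)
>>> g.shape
(11, 2)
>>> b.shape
(3, 11)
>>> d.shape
(3, 11)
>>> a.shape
(3, 3)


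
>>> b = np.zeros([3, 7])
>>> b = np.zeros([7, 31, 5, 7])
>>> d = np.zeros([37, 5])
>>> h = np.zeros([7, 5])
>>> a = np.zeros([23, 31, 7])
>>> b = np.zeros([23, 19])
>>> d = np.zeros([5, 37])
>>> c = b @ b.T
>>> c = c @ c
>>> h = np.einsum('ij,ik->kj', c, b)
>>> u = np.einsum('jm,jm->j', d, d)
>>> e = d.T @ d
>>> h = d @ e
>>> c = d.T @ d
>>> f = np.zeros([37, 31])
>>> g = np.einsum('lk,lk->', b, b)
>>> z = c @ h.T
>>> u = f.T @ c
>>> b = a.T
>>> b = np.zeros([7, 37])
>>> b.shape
(7, 37)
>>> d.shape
(5, 37)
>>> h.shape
(5, 37)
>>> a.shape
(23, 31, 7)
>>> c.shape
(37, 37)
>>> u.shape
(31, 37)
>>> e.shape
(37, 37)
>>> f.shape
(37, 31)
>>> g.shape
()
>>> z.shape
(37, 5)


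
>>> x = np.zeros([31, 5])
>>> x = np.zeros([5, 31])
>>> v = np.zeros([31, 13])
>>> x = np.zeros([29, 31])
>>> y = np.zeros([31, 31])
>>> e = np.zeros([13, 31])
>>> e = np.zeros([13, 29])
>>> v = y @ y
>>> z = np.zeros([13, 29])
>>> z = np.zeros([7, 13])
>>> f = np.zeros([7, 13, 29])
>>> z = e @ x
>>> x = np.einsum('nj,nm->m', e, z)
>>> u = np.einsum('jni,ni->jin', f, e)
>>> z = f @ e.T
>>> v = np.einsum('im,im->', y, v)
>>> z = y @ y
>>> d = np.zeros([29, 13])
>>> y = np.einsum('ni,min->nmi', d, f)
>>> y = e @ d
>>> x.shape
(31,)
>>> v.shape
()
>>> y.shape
(13, 13)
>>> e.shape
(13, 29)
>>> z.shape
(31, 31)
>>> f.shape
(7, 13, 29)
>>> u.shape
(7, 29, 13)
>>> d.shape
(29, 13)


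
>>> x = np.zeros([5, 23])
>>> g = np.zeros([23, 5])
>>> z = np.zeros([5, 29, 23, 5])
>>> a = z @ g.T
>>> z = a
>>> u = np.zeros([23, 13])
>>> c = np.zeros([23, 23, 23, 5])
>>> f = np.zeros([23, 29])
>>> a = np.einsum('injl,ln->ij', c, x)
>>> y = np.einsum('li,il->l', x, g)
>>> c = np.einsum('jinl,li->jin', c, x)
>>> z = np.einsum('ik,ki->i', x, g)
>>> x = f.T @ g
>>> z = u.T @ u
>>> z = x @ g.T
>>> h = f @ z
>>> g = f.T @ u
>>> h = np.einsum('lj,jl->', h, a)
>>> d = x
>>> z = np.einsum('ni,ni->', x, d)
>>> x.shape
(29, 5)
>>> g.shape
(29, 13)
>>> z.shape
()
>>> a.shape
(23, 23)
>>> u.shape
(23, 13)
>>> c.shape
(23, 23, 23)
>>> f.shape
(23, 29)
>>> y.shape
(5,)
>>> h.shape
()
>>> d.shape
(29, 5)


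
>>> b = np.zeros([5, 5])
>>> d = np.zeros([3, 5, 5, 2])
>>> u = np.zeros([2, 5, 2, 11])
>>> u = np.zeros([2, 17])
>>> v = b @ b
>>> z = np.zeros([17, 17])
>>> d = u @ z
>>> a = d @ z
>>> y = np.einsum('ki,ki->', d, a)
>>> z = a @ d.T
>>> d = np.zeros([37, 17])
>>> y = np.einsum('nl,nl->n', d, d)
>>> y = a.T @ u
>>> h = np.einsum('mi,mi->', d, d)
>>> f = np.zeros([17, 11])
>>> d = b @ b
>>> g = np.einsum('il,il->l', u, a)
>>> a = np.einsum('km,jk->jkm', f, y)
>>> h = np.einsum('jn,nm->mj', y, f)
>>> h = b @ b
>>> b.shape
(5, 5)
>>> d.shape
(5, 5)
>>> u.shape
(2, 17)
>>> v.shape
(5, 5)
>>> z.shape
(2, 2)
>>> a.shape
(17, 17, 11)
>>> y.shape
(17, 17)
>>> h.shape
(5, 5)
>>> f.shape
(17, 11)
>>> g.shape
(17,)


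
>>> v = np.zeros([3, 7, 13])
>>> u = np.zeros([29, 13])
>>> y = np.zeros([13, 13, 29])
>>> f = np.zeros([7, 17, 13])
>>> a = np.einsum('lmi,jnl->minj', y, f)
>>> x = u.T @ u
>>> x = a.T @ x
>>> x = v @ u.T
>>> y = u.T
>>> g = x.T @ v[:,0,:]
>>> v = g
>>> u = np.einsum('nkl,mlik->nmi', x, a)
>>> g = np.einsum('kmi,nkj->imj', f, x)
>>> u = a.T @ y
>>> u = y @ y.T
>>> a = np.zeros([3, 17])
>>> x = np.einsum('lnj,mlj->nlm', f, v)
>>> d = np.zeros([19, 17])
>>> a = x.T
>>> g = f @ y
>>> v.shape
(29, 7, 13)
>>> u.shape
(13, 13)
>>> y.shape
(13, 29)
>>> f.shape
(7, 17, 13)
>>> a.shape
(29, 7, 17)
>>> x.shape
(17, 7, 29)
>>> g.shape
(7, 17, 29)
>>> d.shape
(19, 17)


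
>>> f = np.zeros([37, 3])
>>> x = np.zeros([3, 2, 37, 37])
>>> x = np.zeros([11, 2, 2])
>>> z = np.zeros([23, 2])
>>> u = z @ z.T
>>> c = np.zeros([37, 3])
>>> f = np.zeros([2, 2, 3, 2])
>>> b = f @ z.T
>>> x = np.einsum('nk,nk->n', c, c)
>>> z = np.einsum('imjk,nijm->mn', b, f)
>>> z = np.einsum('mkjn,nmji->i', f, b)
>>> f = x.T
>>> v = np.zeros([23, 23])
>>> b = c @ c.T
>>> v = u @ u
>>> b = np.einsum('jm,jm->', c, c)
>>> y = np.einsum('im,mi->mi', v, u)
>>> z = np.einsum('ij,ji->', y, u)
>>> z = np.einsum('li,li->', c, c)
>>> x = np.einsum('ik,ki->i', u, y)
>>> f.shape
(37,)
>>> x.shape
(23,)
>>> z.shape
()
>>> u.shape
(23, 23)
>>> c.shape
(37, 3)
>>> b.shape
()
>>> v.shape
(23, 23)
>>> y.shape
(23, 23)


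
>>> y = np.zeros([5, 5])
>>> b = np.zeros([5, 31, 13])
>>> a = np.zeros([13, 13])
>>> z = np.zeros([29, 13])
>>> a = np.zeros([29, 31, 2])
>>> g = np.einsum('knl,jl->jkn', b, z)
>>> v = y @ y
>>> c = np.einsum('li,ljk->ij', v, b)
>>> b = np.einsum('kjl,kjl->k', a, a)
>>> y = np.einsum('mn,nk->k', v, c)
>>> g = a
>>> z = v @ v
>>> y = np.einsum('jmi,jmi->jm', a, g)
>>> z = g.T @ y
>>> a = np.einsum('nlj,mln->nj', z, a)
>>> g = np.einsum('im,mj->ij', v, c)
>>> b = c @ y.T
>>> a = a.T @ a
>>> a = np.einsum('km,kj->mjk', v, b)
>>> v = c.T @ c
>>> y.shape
(29, 31)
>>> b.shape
(5, 29)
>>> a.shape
(5, 29, 5)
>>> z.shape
(2, 31, 31)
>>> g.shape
(5, 31)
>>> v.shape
(31, 31)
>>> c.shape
(5, 31)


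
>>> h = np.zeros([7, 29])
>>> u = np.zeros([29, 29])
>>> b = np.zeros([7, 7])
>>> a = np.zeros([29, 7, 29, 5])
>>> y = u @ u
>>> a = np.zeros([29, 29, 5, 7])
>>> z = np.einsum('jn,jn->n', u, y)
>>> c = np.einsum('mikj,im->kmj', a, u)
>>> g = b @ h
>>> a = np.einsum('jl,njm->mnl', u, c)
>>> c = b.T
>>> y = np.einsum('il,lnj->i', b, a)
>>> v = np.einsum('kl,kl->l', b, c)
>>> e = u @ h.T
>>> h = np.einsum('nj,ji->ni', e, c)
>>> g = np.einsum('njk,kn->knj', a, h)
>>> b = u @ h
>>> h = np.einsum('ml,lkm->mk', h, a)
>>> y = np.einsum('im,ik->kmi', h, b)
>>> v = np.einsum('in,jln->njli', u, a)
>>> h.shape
(29, 5)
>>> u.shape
(29, 29)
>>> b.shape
(29, 7)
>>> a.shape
(7, 5, 29)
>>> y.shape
(7, 5, 29)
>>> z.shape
(29,)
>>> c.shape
(7, 7)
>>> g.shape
(29, 7, 5)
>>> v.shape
(29, 7, 5, 29)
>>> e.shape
(29, 7)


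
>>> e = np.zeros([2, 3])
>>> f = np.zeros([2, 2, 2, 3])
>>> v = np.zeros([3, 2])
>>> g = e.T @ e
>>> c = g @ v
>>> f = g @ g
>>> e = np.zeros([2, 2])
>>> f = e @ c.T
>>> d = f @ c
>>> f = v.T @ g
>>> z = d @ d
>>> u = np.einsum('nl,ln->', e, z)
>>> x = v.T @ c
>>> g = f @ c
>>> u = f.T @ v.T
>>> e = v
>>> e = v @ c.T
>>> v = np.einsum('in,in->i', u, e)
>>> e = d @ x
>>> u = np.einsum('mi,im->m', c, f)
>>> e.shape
(2, 2)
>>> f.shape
(2, 3)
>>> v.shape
(3,)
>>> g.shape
(2, 2)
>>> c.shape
(3, 2)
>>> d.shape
(2, 2)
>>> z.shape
(2, 2)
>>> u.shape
(3,)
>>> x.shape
(2, 2)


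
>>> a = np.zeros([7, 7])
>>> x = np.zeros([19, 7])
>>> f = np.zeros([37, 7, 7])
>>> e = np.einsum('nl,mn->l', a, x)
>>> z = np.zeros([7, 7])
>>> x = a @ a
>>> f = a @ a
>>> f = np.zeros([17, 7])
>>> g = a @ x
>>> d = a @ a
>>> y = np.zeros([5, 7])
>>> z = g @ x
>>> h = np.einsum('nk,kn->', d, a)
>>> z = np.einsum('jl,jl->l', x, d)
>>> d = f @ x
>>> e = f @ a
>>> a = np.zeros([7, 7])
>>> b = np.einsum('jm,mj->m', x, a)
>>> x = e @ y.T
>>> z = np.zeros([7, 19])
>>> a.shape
(7, 7)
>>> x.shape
(17, 5)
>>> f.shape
(17, 7)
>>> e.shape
(17, 7)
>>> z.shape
(7, 19)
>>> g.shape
(7, 7)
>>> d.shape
(17, 7)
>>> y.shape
(5, 7)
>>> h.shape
()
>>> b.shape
(7,)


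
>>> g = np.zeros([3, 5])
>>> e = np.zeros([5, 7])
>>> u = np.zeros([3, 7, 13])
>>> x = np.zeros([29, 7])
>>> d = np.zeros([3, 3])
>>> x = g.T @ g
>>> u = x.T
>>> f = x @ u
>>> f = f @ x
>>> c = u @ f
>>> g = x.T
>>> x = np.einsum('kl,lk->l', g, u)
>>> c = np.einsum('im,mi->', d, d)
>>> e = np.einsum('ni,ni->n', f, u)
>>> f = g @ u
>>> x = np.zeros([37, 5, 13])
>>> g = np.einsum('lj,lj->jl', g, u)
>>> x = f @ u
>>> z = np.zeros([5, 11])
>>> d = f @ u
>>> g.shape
(5, 5)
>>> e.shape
(5,)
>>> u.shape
(5, 5)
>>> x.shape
(5, 5)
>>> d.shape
(5, 5)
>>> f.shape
(5, 5)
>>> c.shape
()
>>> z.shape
(5, 11)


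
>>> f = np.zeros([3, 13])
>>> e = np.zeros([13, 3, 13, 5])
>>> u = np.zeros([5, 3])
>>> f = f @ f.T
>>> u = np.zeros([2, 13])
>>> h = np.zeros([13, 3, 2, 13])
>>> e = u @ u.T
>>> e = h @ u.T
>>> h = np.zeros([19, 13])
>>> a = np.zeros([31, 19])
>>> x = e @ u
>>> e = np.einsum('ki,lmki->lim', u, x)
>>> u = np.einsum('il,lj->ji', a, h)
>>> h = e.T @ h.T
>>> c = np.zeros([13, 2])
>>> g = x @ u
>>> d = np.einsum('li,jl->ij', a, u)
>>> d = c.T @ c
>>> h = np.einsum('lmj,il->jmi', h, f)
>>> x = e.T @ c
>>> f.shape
(3, 3)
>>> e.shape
(13, 13, 3)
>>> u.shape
(13, 31)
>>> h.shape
(19, 13, 3)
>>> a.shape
(31, 19)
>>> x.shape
(3, 13, 2)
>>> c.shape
(13, 2)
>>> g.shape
(13, 3, 2, 31)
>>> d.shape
(2, 2)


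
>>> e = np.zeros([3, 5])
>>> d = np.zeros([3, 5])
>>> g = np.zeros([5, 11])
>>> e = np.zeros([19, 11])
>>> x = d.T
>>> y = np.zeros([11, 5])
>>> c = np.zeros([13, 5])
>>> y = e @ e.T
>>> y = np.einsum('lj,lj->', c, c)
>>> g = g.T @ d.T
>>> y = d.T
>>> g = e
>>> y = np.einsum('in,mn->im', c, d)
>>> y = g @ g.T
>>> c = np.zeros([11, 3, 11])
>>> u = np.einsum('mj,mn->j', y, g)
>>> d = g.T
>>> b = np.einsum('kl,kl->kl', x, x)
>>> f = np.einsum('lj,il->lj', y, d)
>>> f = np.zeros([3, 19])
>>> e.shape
(19, 11)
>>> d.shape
(11, 19)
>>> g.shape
(19, 11)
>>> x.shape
(5, 3)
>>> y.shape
(19, 19)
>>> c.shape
(11, 3, 11)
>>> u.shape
(19,)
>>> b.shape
(5, 3)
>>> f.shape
(3, 19)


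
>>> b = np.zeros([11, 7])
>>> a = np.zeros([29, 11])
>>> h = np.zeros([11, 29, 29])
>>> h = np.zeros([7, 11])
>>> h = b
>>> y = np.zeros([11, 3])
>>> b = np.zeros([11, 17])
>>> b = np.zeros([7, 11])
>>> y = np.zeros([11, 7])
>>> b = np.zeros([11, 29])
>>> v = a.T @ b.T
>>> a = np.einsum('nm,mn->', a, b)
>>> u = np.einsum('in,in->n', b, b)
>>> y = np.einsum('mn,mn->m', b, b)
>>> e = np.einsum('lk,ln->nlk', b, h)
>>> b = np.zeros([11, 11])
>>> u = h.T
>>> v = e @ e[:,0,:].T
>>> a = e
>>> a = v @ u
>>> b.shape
(11, 11)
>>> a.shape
(7, 11, 11)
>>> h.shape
(11, 7)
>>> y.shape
(11,)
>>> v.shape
(7, 11, 7)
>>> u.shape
(7, 11)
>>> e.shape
(7, 11, 29)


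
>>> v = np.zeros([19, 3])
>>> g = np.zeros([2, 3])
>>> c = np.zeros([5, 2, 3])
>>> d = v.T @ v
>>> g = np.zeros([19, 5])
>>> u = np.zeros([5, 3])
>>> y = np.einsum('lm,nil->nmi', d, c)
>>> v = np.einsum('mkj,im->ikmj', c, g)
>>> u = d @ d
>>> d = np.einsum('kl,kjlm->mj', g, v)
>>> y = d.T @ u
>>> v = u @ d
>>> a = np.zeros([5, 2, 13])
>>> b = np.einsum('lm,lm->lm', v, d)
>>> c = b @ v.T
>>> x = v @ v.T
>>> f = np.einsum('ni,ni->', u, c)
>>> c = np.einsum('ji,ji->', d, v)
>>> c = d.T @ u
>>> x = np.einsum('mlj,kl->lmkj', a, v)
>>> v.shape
(3, 2)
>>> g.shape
(19, 5)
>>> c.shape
(2, 3)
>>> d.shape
(3, 2)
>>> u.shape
(3, 3)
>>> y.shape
(2, 3)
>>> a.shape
(5, 2, 13)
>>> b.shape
(3, 2)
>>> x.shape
(2, 5, 3, 13)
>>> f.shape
()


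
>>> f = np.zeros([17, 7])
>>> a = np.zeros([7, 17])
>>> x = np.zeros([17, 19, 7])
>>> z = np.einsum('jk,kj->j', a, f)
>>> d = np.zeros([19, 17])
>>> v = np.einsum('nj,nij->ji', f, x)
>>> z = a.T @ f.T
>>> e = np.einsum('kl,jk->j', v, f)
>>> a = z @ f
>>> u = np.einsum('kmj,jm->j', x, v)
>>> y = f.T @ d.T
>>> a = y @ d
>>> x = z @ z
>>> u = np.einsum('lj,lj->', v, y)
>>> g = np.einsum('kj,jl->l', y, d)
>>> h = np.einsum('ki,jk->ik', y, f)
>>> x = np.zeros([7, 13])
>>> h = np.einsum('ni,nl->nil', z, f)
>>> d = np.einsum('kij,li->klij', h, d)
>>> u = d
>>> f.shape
(17, 7)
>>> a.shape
(7, 17)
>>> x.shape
(7, 13)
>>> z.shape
(17, 17)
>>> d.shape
(17, 19, 17, 7)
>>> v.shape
(7, 19)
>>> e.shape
(17,)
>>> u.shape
(17, 19, 17, 7)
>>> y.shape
(7, 19)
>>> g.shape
(17,)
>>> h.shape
(17, 17, 7)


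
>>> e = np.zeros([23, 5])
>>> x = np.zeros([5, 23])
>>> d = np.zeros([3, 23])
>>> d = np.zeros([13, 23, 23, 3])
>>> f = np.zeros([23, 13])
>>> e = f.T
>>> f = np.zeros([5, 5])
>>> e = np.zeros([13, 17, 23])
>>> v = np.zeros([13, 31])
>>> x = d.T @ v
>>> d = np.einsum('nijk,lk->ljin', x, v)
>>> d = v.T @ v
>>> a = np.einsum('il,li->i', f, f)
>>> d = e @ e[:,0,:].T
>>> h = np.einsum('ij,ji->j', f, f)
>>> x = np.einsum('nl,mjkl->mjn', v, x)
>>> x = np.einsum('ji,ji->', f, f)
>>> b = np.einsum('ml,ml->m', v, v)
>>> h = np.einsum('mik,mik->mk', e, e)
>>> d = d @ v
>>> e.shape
(13, 17, 23)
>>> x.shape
()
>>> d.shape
(13, 17, 31)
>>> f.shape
(5, 5)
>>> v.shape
(13, 31)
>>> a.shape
(5,)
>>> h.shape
(13, 23)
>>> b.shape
(13,)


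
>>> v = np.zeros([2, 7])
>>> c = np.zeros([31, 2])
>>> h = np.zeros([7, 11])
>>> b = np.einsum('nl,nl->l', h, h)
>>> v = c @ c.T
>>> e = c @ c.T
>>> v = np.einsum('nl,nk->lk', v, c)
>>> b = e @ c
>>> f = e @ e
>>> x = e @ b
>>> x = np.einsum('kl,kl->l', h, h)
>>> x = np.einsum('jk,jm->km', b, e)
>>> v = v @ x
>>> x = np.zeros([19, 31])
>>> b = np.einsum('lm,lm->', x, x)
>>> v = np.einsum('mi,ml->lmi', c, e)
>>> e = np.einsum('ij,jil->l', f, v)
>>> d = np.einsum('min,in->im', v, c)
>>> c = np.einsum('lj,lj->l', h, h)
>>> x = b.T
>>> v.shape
(31, 31, 2)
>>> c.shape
(7,)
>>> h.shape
(7, 11)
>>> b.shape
()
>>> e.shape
(2,)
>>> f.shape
(31, 31)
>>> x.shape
()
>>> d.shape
(31, 31)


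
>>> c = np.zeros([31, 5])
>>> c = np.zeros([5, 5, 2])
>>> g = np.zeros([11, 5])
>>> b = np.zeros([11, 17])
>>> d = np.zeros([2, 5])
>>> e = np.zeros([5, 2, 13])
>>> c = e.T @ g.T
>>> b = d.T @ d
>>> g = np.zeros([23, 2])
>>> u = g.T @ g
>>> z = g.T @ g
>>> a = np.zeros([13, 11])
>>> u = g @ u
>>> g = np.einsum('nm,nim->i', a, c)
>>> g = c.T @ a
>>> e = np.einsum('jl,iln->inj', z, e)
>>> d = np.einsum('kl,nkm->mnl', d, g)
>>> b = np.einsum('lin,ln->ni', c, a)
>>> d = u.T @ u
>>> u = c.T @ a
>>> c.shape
(13, 2, 11)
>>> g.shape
(11, 2, 11)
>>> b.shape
(11, 2)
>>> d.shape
(2, 2)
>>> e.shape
(5, 13, 2)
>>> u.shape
(11, 2, 11)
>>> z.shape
(2, 2)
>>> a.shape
(13, 11)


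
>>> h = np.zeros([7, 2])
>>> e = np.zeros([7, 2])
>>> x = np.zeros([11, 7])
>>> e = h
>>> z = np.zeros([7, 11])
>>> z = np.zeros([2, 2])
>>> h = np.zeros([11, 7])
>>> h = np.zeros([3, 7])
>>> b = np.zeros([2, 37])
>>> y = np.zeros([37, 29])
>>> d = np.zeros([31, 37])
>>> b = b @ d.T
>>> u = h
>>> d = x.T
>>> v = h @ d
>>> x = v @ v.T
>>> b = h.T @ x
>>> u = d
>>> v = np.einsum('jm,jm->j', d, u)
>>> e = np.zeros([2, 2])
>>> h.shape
(3, 7)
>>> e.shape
(2, 2)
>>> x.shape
(3, 3)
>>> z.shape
(2, 2)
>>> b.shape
(7, 3)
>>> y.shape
(37, 29)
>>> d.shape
(7, 11)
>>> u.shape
(7, 11)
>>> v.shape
(7,)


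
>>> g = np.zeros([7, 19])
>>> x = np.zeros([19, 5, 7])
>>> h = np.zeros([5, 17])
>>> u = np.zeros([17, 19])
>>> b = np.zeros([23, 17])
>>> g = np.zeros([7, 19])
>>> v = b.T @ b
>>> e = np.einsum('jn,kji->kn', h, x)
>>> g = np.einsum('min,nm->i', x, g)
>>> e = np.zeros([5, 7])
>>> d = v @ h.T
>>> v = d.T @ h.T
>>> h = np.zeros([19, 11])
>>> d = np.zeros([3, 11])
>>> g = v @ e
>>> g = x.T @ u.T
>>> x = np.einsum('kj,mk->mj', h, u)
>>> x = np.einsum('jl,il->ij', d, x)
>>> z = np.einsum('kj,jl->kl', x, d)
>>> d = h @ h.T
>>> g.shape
(7, 5, 17)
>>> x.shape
(17, 3)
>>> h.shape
(19, 11)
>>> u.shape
(17, 19)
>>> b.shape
(23, 17)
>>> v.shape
(5, 5)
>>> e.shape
(5, 7)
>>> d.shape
(19, 19)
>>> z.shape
(17, 11)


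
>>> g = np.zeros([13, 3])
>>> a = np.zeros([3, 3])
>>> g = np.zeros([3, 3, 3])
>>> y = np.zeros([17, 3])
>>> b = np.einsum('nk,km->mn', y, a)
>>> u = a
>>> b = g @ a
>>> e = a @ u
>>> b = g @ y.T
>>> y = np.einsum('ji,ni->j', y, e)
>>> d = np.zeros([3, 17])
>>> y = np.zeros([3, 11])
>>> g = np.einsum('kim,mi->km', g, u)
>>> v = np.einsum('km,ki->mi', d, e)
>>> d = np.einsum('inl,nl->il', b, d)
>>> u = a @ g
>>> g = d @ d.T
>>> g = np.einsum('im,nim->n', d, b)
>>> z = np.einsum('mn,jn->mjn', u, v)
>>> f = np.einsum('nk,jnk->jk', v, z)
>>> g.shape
(3,)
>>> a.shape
(3, 3)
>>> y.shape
(3, 11)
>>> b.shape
(3, 3, 17)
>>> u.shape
(3, 3)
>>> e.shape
(3, 3)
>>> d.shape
(3, 17)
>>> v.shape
(17, 3)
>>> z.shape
(3, 17, 3)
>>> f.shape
(3, 3)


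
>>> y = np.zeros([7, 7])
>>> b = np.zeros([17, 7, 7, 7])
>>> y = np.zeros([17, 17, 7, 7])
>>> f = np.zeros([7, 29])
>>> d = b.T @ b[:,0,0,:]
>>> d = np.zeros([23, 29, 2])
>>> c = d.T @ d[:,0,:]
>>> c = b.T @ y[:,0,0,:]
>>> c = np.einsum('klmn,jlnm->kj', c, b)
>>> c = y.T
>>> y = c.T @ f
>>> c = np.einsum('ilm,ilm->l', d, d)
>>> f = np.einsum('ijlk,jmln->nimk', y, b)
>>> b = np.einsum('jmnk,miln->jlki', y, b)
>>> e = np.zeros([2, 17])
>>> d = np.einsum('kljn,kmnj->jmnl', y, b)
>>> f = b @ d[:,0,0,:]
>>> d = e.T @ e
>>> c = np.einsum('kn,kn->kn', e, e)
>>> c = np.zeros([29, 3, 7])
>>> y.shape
(17, 17, 7, 29)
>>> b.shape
(17, 7, 29, 7)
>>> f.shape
(17, 7, 29, 17)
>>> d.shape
(17, 17)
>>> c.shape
(29, 3, 7)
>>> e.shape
(2, 17)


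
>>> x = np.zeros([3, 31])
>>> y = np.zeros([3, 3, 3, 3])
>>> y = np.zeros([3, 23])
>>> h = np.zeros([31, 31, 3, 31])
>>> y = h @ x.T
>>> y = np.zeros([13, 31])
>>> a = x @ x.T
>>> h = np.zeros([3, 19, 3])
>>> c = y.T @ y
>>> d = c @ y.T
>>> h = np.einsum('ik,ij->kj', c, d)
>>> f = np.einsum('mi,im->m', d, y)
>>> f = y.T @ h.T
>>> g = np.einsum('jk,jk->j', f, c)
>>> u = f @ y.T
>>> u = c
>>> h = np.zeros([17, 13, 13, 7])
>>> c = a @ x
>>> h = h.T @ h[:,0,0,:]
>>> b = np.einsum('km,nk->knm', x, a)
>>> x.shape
(3, 31)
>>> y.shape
(13, 31)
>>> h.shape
(7, 13, 13, 7)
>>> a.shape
(3, 3)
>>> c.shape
(3, 31)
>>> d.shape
(31, 13)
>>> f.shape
(31, 31)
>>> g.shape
(31,)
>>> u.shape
(31, 31)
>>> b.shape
(3, 3, 31)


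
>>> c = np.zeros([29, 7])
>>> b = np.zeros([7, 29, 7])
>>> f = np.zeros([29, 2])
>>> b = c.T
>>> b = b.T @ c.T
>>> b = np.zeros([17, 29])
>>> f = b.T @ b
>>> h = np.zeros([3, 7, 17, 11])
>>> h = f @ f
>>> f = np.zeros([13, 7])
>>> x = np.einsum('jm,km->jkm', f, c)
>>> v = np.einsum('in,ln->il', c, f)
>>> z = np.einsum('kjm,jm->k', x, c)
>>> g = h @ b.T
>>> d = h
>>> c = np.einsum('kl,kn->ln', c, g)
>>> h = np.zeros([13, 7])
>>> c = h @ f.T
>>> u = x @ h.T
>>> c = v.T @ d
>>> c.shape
(13, 29)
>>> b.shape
(17, 29)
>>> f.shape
(13, 7)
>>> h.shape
(13, 7)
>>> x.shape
(13, 29, 7)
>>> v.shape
(29, 13)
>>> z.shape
(13,)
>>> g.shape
(29, 17)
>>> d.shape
(29, 29)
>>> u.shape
(13, 29, 13)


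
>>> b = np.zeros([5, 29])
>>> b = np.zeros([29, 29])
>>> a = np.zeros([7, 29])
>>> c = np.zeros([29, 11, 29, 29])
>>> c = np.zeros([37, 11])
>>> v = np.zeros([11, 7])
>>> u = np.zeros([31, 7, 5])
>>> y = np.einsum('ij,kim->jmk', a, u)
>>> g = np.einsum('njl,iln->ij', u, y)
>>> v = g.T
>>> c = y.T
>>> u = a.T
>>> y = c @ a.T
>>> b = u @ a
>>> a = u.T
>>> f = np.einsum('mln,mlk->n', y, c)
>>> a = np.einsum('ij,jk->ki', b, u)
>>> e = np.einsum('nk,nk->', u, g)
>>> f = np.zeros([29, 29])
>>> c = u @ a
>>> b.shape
(29, 29)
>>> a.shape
(7, 29)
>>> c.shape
(29, 29)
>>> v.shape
(7, 29)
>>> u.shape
(29, 7)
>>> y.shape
(31, 5, 7)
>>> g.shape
(29, 7)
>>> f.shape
(29, 29)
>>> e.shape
()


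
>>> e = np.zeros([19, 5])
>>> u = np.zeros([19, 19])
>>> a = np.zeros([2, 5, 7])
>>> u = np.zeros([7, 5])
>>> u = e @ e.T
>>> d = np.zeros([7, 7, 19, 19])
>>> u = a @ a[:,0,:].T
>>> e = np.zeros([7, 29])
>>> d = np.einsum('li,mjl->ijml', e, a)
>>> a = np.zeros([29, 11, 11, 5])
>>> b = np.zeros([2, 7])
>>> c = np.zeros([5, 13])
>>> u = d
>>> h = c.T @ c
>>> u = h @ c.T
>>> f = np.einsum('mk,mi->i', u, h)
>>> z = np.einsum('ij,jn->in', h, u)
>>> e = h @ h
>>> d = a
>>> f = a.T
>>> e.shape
(13, 13)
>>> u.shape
(13, 5)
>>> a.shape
(29, 11, 11, 5)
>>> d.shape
(29, 11, 11, 5)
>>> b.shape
(2, 7)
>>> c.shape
(5, 13)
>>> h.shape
(13, 13)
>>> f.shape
(5, 11, 11, 29)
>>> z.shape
(13, 5)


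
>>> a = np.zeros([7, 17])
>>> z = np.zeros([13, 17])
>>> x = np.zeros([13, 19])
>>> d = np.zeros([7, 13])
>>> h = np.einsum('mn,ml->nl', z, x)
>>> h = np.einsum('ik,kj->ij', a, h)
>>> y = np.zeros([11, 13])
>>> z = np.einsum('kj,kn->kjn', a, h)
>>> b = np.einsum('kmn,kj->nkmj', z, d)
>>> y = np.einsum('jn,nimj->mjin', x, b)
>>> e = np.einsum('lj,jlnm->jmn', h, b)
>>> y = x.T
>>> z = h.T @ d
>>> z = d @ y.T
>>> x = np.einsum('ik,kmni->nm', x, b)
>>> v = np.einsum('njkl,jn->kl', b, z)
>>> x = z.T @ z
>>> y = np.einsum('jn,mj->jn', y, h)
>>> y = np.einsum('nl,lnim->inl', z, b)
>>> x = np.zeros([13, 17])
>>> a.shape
(7, 17)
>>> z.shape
(7, 19)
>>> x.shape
(13, 17)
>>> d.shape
(7, 13)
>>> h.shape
(7, 19)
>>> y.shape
(17, 7, 19)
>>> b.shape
(19, 7, 17, 13)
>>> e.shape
(19, 13, 17)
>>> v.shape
(17, 13)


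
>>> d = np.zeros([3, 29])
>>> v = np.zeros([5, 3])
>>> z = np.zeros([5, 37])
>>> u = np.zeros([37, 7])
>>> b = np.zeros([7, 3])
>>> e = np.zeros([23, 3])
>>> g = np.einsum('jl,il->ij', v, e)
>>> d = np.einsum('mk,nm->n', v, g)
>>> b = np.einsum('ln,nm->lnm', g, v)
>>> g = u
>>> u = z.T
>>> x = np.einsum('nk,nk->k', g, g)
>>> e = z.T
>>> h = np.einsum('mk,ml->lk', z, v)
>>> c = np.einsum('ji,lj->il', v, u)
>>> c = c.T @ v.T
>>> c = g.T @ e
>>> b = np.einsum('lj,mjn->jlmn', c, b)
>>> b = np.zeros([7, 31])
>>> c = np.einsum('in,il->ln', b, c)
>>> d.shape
(23,)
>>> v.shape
(5, 3)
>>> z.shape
(5, 37)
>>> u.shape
(37, 5)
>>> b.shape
(7, 31)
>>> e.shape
(37, 5)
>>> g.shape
(37, 7)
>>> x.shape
(7,)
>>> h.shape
(3, 37)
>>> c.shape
(5, 31)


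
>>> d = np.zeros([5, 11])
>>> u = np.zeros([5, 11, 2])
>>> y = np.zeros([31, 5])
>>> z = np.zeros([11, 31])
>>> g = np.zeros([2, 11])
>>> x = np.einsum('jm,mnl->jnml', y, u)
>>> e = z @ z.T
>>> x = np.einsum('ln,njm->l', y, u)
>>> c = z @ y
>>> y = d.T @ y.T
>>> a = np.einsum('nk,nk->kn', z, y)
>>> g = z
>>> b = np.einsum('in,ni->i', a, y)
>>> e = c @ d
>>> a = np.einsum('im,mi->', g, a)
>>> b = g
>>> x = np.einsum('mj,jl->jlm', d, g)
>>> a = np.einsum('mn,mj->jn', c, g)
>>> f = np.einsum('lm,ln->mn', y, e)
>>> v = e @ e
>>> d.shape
(5, 11)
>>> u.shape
(5, 11, 2)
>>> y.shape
(11, 31)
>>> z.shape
(11, 31)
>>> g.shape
(11, 31)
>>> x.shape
(11, 31, 5)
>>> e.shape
(11, 11)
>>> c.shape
(11, 5)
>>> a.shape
(31, 5)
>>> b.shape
(11, 31)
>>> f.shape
(31, 11)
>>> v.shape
(11, 11)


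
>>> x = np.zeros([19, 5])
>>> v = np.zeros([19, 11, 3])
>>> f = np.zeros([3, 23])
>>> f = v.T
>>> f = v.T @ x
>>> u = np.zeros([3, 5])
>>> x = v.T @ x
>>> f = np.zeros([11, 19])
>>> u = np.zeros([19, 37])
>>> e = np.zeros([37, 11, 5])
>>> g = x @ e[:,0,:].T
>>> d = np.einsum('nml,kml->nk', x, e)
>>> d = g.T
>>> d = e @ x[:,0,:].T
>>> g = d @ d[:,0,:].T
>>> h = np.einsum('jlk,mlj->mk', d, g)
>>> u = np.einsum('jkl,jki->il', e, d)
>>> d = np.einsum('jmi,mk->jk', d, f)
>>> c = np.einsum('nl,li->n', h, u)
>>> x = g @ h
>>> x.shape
(37, 11, 3)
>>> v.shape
(19, 11, 3)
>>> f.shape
(11, 19)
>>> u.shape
(3, 5)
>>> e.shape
(37, 11, 5)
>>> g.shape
(37, 11, 37)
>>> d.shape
(37, 19)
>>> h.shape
(37, 3)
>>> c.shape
(37,)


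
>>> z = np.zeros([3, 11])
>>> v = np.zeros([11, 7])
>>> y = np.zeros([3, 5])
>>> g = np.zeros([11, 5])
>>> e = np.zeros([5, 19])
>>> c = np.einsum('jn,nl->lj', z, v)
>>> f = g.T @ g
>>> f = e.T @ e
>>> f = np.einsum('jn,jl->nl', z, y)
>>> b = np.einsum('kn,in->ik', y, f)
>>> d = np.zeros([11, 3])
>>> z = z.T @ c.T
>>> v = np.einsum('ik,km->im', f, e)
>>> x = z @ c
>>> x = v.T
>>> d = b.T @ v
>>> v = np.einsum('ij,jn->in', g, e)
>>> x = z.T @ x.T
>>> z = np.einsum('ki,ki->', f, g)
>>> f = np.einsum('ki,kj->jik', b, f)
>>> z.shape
()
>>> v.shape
(11, 19)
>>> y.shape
(3, 5)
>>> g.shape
(11, 5)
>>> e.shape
(5, 19)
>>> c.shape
(7, 3)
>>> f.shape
(5, 3, 11)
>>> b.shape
(11, 3)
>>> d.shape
(3, 19)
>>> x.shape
(7, 19)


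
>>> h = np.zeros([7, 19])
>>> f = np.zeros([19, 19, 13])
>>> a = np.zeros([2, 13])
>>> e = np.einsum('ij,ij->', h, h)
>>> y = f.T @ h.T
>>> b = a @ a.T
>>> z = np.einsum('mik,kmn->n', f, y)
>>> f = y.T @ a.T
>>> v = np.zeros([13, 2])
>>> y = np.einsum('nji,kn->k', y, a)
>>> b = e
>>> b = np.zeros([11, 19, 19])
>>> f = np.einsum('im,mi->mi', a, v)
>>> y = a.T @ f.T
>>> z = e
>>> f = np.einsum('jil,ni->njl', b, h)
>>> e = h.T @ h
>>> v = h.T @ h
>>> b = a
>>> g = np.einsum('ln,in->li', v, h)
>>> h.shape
(7, 19)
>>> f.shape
(7, 11, 19)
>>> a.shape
(2, 13)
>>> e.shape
(19, 19)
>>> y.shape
(13, 13)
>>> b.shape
(2, 13)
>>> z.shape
()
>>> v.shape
(19, 19)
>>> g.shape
(19, 7)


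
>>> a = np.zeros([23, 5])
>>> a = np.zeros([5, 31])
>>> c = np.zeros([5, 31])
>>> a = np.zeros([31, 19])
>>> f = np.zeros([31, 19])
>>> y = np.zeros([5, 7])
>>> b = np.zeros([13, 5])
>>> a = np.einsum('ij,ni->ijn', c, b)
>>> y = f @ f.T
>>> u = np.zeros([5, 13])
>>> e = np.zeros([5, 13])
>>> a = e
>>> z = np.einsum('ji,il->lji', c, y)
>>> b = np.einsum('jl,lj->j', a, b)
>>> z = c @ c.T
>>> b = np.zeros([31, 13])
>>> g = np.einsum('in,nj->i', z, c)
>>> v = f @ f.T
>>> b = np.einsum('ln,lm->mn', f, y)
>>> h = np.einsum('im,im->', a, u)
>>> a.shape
(5, 13)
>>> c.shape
(5, 31)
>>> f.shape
(31, 19)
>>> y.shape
(31, 31)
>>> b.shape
(31, 19)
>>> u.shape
(5, 13)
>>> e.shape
(5, 13)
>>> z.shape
(5, 5)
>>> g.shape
(5,)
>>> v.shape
(31, 31)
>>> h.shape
()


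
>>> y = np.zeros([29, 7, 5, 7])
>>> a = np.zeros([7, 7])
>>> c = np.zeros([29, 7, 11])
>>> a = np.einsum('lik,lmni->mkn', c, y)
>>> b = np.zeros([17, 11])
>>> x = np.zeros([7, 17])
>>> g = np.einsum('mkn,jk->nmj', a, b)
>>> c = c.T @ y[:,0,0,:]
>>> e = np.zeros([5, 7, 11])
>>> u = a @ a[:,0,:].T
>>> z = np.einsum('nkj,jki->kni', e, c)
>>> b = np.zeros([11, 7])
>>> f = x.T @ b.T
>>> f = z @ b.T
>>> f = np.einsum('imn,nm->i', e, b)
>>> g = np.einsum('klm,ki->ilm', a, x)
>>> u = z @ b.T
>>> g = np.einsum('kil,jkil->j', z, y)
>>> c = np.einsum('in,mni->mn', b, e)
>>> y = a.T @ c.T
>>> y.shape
(5, 11, 5)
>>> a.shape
(7, 11, 5)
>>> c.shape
(5, 7)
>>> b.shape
(11, 7)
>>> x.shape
(7, 17)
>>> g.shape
(29,)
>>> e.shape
(5, 7, 11)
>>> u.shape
(7, 5, 11)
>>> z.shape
(7, 5, 7)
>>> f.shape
(5,)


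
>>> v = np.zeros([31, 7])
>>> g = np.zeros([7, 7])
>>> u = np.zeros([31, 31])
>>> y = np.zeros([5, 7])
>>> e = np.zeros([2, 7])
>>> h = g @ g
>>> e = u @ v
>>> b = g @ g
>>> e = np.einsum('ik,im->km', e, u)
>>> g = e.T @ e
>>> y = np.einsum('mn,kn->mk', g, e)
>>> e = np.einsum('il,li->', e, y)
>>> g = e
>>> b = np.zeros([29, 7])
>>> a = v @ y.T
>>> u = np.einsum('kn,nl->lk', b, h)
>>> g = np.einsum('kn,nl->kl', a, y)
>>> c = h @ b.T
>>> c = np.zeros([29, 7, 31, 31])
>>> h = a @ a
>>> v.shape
(31, 7)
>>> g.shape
(31, 7)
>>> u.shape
(7, 29)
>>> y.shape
(31, 7)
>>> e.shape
()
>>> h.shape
(31, 31)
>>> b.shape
(29, 7)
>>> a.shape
(31, 31)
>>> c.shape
(29, 7, 31, 31)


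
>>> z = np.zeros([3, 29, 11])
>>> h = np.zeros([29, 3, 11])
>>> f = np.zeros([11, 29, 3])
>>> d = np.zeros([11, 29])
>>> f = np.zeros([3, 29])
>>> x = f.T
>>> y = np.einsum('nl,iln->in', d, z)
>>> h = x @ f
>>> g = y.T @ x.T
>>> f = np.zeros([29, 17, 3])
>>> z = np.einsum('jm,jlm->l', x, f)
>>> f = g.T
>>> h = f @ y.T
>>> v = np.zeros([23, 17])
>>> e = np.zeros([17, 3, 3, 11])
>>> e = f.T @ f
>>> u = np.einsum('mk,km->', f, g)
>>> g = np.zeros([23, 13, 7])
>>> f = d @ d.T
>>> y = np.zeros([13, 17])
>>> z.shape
(17,)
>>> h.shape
(29, 3)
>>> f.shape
(11, 11)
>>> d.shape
(11, 29)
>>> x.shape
(29, 3)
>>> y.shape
(13, 17)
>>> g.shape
(23, 13, 7)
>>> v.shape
(23, 17)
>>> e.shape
(11, 11)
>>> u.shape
()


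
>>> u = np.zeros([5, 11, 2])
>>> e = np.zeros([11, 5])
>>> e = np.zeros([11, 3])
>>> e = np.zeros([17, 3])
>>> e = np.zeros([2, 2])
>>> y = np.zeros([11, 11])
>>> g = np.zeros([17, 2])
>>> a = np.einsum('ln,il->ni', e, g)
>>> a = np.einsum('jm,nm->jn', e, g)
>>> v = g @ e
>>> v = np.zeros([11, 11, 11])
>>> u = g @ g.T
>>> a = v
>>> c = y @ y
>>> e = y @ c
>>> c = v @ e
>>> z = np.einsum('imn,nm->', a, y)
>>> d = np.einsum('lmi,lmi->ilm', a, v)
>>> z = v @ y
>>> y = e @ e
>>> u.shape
(17, 17)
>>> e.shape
(11, 11)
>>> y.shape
(11, 11)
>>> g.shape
(17, 2)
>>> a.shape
(11, 11, 11)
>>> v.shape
(11, 11, 11)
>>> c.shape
(11, 11, 11)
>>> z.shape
(11, 11, 11)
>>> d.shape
(11, 11, 11)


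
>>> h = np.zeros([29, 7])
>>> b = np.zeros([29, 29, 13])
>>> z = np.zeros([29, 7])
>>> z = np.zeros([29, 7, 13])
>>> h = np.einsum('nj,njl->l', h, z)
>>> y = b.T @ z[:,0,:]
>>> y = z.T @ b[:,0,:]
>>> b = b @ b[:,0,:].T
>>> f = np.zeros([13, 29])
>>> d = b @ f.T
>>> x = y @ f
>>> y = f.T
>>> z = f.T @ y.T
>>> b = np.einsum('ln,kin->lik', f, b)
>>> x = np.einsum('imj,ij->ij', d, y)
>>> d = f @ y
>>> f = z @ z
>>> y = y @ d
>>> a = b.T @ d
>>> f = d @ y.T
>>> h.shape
(13,)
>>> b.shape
(13, 29, 29)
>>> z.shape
(29, 29)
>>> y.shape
(29, 13)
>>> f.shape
(13, 29)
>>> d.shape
(13, 13)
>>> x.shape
(29, 13)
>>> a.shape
(29, 29, 13)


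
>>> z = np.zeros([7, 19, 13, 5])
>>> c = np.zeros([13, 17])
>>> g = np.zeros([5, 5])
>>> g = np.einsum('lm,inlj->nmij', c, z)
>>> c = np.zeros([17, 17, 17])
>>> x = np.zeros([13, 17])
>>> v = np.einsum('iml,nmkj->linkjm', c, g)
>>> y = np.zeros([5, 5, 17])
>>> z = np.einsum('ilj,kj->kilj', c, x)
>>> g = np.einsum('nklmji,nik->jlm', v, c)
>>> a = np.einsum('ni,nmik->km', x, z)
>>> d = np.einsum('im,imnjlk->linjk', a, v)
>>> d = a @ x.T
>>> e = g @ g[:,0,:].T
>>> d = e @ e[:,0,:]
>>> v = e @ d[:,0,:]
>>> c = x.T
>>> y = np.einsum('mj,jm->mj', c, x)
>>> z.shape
(13, 17, 17, 17)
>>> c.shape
(17, 13)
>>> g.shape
(5, 19, 7)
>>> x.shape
(13, 17)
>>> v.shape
(5, 19, 5)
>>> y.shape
(17, 13)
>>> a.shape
(17, 17)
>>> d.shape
(5, 19, 5)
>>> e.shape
(5, 19, 5)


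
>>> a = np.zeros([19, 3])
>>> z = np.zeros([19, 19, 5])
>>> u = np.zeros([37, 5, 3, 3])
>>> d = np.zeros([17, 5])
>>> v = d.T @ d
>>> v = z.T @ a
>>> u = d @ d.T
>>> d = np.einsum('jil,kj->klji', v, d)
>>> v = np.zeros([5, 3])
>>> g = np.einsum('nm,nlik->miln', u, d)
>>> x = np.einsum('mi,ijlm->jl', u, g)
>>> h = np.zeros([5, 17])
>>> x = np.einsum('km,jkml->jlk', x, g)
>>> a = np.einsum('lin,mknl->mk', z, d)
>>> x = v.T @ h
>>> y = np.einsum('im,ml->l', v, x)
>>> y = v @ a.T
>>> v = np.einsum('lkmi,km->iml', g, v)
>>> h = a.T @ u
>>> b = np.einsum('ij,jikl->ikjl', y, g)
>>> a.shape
(17, 3)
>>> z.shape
(19, 19, 5)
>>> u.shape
(17, 17)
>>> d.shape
(17, 3, 5, 19)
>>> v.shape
(17, 3, 17)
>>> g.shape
(17, 5, 3, 17)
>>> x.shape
(3, 17)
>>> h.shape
(3, 17)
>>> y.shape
(5, 17)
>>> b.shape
(5, 3, 17, 17)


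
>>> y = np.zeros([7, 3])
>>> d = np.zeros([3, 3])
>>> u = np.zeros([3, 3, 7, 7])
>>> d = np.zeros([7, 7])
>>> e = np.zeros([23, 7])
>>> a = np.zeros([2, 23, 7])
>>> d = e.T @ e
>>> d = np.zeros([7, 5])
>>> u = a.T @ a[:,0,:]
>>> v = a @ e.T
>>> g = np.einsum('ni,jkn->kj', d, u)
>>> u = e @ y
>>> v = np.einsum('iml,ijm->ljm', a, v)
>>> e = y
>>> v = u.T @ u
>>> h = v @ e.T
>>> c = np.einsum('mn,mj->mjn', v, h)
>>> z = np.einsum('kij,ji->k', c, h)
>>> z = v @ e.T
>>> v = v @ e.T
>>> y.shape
(7, 3)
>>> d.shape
(7, 5)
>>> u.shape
(23, 3)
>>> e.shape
(7, 3)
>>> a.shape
(2, 23, 7)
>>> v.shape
(3, 7)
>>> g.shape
(23, 7)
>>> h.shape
(3, 7)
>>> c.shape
(3, 7, 3)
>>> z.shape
(3, 7)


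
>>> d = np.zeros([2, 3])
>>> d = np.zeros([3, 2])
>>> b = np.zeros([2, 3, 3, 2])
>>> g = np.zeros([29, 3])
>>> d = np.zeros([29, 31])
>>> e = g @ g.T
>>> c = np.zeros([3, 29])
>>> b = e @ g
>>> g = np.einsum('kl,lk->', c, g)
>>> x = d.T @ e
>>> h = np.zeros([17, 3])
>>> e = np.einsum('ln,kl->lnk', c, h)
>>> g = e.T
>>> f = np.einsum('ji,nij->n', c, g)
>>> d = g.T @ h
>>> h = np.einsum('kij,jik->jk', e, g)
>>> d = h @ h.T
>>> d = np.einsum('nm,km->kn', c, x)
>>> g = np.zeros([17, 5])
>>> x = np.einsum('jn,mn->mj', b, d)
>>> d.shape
(31, 3)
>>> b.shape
(29, 3)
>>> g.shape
(17, 5)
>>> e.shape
(3, 29, 17)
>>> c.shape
(3, 29)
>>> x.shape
(31, 29)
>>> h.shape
(17, 3)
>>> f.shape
(17,)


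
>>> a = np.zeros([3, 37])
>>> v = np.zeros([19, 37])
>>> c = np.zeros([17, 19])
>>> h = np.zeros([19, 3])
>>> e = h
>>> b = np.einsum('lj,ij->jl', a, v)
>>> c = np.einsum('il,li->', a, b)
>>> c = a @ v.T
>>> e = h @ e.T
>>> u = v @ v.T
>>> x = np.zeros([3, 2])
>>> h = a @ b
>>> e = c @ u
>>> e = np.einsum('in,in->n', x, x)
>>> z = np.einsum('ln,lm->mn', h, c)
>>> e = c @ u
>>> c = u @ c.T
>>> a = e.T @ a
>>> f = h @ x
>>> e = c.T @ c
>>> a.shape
(19, 37)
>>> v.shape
(19, 37)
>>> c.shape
(19, 3)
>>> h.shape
(3, 3)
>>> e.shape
(3, 3)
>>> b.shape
(37, 3)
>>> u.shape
(19, 19)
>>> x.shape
(3, 2)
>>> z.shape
(19, 3)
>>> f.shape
(3, 2)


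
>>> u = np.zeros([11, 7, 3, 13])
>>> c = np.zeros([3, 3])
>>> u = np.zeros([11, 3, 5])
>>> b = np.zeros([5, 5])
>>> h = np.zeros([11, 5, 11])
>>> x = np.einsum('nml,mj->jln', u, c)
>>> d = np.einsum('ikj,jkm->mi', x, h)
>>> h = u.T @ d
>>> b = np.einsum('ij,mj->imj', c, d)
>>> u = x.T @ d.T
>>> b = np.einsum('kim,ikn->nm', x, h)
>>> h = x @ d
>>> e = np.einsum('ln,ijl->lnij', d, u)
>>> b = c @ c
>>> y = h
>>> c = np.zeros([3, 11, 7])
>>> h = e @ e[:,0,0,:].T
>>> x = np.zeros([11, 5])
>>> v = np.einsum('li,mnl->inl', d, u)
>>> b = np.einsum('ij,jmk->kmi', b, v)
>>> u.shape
(11, 5, 11)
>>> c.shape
(3, 11, 7)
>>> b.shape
(11, 5, 3)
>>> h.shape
(11, 3, 11, 11)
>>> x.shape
(11, 5)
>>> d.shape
(11, 3)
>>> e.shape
(11, 3, 11, 5)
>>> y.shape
(3, 5, 3)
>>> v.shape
(3, 5, 11)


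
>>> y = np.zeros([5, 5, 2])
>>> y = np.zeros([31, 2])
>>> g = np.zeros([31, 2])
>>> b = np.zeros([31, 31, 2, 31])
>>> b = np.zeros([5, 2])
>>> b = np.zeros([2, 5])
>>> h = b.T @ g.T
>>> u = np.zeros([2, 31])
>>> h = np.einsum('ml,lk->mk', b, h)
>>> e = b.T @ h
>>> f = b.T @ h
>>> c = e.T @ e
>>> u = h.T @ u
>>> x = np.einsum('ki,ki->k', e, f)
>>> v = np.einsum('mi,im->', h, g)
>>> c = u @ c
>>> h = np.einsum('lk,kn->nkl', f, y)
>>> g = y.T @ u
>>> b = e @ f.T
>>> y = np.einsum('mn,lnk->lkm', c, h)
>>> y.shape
(2, 5, 31)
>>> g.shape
(2, 31)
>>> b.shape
(5, 5)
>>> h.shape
(2, 31, 5)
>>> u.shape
(31, 31)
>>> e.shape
(5, 31)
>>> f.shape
(5, 31)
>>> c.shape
(31, 31)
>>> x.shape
(5,)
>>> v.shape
()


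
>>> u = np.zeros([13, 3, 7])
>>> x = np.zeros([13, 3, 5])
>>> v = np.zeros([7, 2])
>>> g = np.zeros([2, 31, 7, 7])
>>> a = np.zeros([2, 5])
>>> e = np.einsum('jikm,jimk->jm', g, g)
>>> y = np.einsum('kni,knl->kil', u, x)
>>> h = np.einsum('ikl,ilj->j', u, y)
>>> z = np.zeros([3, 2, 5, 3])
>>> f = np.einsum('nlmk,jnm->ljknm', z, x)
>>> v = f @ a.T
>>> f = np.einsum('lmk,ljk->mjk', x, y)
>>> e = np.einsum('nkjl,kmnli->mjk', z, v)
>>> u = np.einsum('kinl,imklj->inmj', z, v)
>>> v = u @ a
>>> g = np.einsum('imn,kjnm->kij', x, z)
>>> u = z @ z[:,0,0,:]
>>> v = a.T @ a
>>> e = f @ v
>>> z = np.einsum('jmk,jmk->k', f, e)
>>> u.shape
(3, 2, 5, 3)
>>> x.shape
(13, 3, 5)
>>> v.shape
(5, 5)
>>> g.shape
(3, 13, 2)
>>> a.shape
(2, 5)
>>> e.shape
(3, 7, 5)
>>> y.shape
(13, 7, 5)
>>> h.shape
(5,)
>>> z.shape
(5,)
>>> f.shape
(3, 7, 5)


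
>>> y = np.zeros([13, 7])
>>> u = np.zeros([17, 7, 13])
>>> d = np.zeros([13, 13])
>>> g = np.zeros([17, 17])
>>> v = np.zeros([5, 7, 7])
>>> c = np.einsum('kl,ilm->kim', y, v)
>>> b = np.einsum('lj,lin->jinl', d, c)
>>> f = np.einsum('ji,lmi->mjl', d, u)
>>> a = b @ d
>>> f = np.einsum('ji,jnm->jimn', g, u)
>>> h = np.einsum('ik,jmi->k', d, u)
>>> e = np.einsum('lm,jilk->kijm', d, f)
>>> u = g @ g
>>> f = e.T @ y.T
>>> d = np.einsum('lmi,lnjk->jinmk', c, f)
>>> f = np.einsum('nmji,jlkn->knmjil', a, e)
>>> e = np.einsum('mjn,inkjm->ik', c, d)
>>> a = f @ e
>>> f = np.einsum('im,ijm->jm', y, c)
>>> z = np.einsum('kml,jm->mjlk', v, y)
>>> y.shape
(13, 7)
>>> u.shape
(17, 17)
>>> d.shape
(17, 7, 17, 5, 13)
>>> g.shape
(17, 17)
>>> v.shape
(5, 7, 7)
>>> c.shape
(13, 5, 7)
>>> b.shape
(13, 5, 7, 13)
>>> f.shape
(5, 7)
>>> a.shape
(17, 13, 5, 7, 13, 17)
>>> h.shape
(13,)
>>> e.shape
(17, 17)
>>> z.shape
(7, 13, 7, 5)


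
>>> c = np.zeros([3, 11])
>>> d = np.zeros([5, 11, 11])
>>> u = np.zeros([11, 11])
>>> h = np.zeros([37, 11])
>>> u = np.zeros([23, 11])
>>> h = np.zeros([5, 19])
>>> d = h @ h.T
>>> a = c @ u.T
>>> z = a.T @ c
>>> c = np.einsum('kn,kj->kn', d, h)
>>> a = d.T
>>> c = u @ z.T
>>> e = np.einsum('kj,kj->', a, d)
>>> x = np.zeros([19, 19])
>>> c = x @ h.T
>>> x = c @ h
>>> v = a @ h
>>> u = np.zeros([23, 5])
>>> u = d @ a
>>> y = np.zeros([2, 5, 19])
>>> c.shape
(19, 5)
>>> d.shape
(5, 5)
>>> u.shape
(5, 5)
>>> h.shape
(5, 19)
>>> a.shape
(5, 5)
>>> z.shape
(23, 11)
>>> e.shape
()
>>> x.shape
(19, 19)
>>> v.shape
(5, 19)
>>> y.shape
(2, 5, 19)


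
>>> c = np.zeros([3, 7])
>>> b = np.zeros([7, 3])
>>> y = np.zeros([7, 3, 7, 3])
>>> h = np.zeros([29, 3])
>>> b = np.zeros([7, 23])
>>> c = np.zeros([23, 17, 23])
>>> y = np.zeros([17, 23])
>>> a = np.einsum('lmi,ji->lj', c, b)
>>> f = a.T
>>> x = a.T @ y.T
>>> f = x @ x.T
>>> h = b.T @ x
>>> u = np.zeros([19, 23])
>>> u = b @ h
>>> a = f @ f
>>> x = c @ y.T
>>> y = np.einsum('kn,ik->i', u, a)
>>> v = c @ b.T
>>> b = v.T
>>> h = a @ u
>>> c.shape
(23, 17, 23)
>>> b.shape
(7, 17, 23)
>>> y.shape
(7,)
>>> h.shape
(7, 17)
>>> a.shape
(7, 7)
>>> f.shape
(7, 7)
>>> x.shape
(23, 17, 17)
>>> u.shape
(7, 17)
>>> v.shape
(23, 17, 7)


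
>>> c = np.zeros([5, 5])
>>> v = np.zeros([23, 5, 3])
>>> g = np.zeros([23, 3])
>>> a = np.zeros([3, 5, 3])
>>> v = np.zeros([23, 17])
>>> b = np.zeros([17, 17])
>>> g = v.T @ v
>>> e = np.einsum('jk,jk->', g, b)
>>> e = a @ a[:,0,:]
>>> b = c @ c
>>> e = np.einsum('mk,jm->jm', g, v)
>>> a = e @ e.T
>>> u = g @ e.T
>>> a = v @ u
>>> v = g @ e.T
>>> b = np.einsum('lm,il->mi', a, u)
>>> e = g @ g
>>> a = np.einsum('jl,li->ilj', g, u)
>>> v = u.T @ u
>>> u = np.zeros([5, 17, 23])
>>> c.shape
(5, 5)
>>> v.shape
(23, 23)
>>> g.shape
(17, 17)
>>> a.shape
(23, 17, 17)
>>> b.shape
(23, 17)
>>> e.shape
(17, 17)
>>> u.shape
(5, 17, 23)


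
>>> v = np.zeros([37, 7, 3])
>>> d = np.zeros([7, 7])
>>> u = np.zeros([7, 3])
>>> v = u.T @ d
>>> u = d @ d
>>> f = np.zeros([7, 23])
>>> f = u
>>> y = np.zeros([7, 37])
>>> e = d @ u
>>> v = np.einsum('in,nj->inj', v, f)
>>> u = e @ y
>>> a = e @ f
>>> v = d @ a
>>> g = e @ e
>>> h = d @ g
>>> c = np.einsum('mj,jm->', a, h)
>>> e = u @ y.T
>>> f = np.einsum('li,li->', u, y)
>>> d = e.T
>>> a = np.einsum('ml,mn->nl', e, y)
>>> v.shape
(7, 7)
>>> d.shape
(7, 7)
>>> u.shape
(7, 37)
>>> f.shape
()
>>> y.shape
(7, 37)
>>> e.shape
(7, 7)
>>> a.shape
(37, 7)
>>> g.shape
(7, 7)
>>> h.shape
(7, 7)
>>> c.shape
()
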